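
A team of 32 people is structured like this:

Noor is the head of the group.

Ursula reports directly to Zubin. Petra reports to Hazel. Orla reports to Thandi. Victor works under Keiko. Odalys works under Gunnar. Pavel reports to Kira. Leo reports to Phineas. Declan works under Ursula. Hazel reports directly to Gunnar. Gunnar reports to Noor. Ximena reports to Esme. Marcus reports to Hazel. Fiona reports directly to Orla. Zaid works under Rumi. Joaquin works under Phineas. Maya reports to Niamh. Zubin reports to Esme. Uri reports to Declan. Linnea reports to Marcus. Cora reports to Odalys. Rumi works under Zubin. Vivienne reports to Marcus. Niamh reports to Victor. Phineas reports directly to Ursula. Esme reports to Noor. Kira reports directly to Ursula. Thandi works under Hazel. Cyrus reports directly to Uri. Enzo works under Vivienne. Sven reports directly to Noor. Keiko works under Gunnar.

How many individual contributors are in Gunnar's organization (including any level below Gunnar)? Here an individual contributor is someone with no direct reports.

The people in Gunnar's organization with no one reporting to them are Cora, Maya, Linnea, Enzo, Petra, Fiona. That is 6.

6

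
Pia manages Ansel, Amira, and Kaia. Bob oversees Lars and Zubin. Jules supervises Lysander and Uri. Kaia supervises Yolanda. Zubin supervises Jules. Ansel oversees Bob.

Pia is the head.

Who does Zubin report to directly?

Zubin reports directly to Bob.

Bob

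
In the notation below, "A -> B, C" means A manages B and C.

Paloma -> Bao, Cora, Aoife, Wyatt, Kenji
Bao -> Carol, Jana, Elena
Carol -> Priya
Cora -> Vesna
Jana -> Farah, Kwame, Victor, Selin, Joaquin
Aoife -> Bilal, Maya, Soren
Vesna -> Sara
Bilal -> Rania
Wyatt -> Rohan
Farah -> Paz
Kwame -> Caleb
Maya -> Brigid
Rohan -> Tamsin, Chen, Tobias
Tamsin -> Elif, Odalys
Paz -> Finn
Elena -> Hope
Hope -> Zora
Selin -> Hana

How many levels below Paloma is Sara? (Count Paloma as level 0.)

Chain from Sara up to Paloma: Sara → Vesna → Cora → Paloma. That is 3 steps up, so Sara is 3 levels below Paloma.

3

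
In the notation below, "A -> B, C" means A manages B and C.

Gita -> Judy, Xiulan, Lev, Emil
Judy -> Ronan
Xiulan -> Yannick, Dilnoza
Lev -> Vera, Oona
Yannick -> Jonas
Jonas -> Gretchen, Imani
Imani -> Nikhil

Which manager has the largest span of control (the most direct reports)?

Direct-report counts: Gita has 4; Lev has 2; Xiulan has 2; Yannick has 1; Jonas has 2; Imani has 1; Judy has 1. The largest is 4, held by Gita.

Gita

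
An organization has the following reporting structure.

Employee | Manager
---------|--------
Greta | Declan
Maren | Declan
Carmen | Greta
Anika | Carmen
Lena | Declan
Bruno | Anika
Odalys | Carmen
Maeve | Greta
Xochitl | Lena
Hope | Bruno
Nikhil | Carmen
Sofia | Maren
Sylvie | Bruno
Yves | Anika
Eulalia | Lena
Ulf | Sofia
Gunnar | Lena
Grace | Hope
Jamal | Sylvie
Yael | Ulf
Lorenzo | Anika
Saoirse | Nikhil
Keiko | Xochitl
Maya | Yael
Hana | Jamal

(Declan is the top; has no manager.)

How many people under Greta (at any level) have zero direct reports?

The people in Greta's organization with no one reporting to them are Maeve, Saoirse, Odalys, Lorenzo, Yves, Hana, Grace. That is 7.

7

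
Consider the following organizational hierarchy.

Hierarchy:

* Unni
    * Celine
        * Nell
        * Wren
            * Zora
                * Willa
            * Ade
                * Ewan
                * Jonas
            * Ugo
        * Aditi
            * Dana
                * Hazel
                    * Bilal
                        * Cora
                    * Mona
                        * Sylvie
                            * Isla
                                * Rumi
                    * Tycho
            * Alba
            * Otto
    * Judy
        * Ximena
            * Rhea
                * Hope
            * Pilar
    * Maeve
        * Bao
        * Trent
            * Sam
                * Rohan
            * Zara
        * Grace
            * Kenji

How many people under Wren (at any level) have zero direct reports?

4

The people in Wren's organization with no one reporting to them are Ugo, Jonas, Ewan, Willa. That is 4.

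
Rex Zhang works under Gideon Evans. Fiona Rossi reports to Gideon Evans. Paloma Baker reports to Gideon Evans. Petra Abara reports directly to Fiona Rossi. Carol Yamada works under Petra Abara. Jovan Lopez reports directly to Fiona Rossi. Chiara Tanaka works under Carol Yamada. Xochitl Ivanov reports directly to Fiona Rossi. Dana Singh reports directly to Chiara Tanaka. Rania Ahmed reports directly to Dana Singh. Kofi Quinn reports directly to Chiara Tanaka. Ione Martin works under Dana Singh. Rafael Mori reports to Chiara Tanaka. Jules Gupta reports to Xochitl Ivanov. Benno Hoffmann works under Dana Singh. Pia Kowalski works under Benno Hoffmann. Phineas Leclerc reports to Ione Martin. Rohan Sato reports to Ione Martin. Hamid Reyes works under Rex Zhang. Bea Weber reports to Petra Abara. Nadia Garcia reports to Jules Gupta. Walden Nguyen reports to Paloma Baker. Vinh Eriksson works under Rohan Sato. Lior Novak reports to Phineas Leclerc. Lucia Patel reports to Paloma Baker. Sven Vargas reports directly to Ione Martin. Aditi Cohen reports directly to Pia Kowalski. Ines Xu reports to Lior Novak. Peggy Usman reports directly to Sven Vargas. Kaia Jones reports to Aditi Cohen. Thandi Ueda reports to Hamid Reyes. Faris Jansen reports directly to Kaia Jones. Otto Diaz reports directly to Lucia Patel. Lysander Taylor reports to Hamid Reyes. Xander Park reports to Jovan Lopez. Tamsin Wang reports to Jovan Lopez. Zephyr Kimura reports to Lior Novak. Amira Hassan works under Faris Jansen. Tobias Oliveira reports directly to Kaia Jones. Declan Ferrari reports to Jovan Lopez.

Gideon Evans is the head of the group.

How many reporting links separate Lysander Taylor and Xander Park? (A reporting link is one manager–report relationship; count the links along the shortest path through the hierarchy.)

Lysander Taylor is 3 levels below Gideon Evans, and Xander Park is 3 levels below Gideon Evans (their lowest common manager). The shortest path runs up from Lysander Taylor to Gideon Evans and back down to Xander Park: 3 + 3 = 6 links.

6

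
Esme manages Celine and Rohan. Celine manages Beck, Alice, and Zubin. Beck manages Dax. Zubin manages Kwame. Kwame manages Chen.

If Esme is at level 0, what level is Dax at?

3

Chain from Dax up to Esme: Dax → Beck → Celine → Esme. That is 3 steps up, so Dax is 3 levels below Esme.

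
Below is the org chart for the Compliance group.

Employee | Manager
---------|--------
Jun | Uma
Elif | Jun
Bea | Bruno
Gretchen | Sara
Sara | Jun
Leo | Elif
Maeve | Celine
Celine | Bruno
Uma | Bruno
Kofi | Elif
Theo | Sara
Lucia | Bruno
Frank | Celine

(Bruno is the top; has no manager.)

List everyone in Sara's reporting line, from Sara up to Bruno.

Sara -> Jun -> Uma -> Bruno

Sara reports to Jun. Jun reports to Uma. Uma reports to Bruno. Bruno is at the top.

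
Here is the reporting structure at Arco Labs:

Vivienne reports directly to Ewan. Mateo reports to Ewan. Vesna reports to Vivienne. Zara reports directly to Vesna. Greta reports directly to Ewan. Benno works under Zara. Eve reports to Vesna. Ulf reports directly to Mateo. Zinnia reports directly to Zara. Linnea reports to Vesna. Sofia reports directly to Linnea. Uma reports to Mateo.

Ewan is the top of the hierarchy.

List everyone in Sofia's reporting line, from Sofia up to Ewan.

Sofia reports to Linnea. Linnea reports to Vesna. Vesna reports to Vivienne. Vivienne reports to Ewan. Ewan is at the top.

Sofia -> Linnea -> Vesna -> Vivienne -> Ewan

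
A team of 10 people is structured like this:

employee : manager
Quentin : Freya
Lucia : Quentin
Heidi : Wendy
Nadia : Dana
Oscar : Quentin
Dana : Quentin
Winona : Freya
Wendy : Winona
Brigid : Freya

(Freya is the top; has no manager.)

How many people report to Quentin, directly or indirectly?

Quentin directly manages Dana, Oscar, Lucia. Under Dana: Nadia (1). Oscar has no reports. Lucia has no reports. So Quentin's organization is 3 direct reports plus everyone under them: 2 + 1 + 1 = 4.

4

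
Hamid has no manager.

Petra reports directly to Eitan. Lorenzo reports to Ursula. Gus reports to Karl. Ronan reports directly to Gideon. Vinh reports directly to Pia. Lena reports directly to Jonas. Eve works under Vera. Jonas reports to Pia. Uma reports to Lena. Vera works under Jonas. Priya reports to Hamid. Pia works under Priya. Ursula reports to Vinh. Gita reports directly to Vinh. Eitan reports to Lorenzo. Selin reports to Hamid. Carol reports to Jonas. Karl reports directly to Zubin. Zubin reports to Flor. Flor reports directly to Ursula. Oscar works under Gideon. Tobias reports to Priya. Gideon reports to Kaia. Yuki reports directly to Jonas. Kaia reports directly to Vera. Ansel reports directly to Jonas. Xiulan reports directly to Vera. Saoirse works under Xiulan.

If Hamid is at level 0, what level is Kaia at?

Chain from Kaia up to Hamid: Kaia → Vera → Jonas → Pia → Priya → Hamid. That is 5 steps up, so Kaia is 5 levels below Hamid.

5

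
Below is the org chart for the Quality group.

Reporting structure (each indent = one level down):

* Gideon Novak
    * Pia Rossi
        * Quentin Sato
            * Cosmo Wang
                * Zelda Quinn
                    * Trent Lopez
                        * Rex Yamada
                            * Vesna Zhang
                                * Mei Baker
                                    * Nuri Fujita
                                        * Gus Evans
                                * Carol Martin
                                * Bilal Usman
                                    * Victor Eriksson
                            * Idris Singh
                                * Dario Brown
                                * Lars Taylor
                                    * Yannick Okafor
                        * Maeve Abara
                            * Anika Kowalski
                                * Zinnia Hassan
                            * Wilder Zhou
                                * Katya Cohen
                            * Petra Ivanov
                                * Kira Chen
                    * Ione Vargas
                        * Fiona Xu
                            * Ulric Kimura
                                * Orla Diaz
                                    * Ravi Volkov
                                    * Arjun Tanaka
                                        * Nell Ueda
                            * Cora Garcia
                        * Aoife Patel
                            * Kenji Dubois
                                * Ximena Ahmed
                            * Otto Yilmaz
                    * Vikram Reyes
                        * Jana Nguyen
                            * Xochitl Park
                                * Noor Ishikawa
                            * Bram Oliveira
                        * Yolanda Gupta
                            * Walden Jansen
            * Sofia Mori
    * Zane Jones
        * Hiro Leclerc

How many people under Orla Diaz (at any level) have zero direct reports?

2

The people in Orla Diaz's organization with no one reporting to them are Nell Ueda, Ravi Volkov. That is 2.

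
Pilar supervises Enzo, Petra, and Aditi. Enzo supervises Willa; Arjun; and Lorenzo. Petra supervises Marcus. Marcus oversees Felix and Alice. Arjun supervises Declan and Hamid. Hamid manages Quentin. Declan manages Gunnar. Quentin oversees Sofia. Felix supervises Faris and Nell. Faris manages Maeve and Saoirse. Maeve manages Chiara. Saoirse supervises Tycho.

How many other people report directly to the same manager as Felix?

1

Felix reports to Marcus. Marcus's other direct reports are Alice — 1 peer.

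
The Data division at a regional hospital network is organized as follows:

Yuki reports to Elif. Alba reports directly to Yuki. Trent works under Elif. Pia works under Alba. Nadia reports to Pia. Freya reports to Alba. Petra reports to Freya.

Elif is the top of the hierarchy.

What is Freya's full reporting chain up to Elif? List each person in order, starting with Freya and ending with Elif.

Freya reports to Alba. Alba reports to Yuki. Yuki reports to Elif. Elif is at the top.

Freya -> Alba -> Yuki -> Elif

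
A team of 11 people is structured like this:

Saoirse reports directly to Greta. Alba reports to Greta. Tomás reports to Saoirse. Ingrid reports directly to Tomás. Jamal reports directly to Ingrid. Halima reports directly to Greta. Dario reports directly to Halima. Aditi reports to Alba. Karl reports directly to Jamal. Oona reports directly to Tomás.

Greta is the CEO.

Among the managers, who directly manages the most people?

Greta

Direct-report counts: Greta has 3; Halima has 1; Alba has 1; Saoirse has 1; Tomás has 2; Ingrid has 1; Jamal has 1. The largest is 3, held by Greta.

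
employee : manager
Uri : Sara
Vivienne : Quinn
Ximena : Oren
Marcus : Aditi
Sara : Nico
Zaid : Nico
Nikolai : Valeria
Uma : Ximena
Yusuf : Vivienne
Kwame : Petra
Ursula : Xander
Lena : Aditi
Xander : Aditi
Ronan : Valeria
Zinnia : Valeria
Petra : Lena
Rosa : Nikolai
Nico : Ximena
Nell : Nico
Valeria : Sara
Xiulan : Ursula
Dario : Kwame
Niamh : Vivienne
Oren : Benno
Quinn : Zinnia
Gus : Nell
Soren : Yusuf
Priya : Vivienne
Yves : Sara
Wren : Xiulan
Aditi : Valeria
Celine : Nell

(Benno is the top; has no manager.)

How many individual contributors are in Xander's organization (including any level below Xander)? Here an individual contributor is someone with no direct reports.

1

The only person in Xander's organization with no one reporting to them is Wren. That is 1.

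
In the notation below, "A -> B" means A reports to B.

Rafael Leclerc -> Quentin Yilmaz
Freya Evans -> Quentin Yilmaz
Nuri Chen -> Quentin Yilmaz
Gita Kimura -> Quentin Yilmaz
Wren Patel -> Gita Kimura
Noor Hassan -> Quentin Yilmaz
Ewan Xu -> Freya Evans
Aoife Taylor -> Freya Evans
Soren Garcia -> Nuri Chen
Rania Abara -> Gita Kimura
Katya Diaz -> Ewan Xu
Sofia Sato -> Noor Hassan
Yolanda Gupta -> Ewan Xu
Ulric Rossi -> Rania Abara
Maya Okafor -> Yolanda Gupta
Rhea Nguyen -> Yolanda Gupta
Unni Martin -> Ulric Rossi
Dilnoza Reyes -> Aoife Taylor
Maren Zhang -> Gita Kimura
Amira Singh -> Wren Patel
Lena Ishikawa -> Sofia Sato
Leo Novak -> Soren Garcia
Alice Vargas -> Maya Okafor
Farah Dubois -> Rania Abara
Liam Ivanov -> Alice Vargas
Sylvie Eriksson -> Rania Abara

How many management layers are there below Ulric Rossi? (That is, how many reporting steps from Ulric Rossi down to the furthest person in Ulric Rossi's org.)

1

The longest chain under Ulric Rossi runs Ulric Rossi → Unni Martin, which is 1 level below Ulric Rossi.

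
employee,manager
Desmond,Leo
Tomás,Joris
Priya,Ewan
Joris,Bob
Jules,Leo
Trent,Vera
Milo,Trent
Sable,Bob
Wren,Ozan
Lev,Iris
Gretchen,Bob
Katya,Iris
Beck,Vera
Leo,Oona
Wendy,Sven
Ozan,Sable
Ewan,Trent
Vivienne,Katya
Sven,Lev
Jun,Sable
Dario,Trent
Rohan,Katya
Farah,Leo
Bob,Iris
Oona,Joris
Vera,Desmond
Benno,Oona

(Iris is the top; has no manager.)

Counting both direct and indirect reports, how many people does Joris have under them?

Joris directly manages Oona, Tomás. Under Oona: Benno, Leo, Jules, Farah, Desmond, Vera, Beck, Trent, Milo, Ewan, Priya, Dario (12). Tomás has no reports. So Joris's organization is 2 direct reports plus everyone under them: 13 + 1 = 14.

14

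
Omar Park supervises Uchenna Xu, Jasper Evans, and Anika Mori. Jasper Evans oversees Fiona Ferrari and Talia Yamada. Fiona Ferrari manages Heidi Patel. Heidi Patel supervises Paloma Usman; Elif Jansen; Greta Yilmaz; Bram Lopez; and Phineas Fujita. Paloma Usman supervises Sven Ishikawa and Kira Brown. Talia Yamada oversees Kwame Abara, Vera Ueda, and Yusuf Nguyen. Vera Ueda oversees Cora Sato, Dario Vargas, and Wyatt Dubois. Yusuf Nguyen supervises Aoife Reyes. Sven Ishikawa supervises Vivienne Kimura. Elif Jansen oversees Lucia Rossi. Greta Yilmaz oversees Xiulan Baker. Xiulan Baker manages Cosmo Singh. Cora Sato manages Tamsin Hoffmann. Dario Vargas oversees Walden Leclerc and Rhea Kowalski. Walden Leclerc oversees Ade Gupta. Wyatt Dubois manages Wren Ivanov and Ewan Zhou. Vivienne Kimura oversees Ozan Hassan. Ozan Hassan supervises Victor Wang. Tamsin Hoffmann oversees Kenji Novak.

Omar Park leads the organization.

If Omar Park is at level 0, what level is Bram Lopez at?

Chain from Bram Lopez up to Omar Park: Bram Lopez → Heidi Patel → Fiona Ferrari → Jasper Evans → Omar Park. That is 4 steps up, so Bram Lopez is 4 levels below Omar Park.

4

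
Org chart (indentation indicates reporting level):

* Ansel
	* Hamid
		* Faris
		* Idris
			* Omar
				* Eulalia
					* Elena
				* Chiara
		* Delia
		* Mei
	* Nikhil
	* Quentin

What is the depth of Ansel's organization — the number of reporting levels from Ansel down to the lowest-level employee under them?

5

The longest chain under Ansel runs Ansel → Hamid → Idris → Omar → Eulalia → Elena, which is 5 levels below Ansel.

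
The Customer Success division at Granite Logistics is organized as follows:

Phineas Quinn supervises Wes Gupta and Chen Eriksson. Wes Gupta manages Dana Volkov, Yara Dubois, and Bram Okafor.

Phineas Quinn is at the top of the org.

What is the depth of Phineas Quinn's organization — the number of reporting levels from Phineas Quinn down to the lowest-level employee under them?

2

The longest chain under Phineas Quinn runs Phineas Quinn → Wes Gupta → Dana Volkov, which is 2 levels below Phineas Quinn.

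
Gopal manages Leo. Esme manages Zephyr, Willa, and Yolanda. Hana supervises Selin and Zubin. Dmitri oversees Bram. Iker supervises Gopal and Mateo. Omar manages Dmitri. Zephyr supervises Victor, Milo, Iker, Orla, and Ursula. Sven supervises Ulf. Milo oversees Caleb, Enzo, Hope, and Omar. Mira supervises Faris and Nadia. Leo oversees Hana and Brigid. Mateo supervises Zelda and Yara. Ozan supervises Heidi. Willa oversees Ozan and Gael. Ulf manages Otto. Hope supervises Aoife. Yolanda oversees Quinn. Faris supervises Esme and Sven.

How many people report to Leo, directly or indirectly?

Leo directly manages Hana, Brigid. Under Hana: Zubin, Selin (2). Brigid has no reports. So Leo's organization is 2 direct reports plus everyone under them: 3 + 1 = 4.

4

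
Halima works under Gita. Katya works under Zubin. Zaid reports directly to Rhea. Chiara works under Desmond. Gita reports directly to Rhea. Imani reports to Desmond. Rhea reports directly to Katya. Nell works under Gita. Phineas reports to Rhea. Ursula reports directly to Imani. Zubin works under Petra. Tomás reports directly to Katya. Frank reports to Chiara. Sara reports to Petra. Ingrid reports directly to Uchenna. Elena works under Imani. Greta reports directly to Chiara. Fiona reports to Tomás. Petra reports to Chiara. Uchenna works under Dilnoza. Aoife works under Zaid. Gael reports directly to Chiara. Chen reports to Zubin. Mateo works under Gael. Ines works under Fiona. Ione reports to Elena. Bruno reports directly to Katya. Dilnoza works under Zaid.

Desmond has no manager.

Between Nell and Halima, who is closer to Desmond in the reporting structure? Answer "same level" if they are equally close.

Both Nell and Halima are 7 levels below Desmond.

same level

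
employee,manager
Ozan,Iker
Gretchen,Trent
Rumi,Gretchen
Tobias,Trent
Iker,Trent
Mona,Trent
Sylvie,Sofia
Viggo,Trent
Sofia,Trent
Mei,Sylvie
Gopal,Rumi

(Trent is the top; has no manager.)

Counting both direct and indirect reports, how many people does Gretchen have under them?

2

Gretchen directly manages Rumi. Under Rumi: Gopal (1). That's 2 in total.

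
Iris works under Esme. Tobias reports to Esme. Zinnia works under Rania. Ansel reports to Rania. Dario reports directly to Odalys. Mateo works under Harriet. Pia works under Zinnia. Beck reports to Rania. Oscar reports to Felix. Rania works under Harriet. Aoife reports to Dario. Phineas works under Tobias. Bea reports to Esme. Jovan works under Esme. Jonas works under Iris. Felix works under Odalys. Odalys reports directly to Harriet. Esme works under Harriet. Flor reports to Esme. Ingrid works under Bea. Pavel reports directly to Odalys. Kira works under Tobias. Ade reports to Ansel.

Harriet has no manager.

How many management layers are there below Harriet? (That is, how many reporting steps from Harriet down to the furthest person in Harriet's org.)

3

The longest chain under Harriet runs Harriet → Rania → Zinnia → Pia, which is 3 levels below Harriet.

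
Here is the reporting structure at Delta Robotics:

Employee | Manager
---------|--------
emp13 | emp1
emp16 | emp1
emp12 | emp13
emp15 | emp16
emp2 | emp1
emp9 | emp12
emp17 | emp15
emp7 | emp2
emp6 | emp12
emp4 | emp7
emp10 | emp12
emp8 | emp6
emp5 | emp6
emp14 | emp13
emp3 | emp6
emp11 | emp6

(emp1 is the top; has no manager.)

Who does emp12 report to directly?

emp12 reports directly to emp13.

emp13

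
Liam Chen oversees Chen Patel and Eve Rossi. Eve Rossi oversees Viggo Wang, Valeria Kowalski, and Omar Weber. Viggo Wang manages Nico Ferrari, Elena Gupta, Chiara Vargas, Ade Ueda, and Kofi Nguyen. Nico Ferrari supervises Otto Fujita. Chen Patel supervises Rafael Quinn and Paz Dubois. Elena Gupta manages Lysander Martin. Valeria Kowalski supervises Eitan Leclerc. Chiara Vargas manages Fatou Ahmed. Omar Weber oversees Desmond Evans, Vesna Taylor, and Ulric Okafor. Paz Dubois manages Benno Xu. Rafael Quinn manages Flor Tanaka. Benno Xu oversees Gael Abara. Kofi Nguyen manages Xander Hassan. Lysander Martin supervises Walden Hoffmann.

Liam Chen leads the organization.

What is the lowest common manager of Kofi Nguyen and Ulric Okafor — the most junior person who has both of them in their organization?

Eve Rossi

Kofi Nguyen's chain of managers is Viggo Wang, Eve Rossi, Liam Chen. Ulric Okafor's chain of managers is Omar Weber, Eve Rossi, Liam Chen. The first manager that appears in both chains is Eve Rossi.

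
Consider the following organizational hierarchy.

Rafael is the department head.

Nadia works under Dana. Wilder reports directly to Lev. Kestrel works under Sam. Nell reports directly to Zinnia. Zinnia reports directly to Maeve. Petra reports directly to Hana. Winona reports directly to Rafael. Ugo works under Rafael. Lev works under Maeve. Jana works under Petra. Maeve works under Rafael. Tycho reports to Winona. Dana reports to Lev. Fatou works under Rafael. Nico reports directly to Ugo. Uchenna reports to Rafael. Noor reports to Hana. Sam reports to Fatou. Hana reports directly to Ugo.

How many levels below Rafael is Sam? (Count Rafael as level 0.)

Chain from Sam up to Rafael: Sam → Fatou → Rafael. That is 2 steps up, so Sam is 2 levels below Rafael.

2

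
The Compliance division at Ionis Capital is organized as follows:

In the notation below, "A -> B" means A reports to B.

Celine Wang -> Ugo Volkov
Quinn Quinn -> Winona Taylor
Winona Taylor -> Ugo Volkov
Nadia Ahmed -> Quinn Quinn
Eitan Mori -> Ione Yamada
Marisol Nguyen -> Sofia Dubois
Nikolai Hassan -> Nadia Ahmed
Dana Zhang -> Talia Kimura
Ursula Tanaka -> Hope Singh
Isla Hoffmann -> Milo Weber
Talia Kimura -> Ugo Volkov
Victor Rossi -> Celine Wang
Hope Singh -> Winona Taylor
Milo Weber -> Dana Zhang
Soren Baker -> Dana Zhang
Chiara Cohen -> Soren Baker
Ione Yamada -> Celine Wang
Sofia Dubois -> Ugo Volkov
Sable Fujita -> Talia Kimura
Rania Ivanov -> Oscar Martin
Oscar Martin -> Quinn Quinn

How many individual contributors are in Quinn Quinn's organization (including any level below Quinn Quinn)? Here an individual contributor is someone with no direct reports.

2

The people in Quinn Quinn's organization with no one reporting to them are Rania Ivanov, Nikolai Hassan. That is 2.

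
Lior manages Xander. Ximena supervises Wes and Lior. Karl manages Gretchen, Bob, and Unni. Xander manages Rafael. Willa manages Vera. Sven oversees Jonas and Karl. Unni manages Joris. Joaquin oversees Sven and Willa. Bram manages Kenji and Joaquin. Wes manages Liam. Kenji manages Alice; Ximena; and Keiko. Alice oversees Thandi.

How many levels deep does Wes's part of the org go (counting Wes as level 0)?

1

The longest chain under Wes runs Wes → Liam, which is 1 level below Wes.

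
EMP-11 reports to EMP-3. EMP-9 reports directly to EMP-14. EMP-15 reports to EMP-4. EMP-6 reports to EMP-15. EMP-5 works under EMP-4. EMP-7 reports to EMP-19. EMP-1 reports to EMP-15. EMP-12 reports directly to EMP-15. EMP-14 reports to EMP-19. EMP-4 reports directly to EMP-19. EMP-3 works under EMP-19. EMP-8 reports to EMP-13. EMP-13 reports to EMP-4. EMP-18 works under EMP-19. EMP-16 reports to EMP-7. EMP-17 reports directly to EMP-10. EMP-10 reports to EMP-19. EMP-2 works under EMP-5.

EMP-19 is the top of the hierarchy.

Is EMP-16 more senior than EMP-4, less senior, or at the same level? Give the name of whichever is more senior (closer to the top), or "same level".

EMP-16 is 2 levels below EMP-19; EMP-4 is 1. EMP-4 is higher.

EMP-4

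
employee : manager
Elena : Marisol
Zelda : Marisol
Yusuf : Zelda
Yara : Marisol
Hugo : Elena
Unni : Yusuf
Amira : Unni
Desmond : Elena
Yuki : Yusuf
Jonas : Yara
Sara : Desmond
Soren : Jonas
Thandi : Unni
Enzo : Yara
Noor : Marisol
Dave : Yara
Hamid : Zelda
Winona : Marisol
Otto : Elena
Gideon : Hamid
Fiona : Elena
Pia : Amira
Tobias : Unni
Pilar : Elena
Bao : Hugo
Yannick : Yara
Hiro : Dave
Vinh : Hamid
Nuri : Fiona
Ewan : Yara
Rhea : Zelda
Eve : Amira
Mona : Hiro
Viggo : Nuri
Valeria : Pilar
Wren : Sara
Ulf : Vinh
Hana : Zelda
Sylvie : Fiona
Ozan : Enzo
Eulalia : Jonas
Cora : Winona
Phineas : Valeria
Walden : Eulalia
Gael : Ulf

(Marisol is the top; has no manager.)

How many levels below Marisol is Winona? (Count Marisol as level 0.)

Chain from Winona up to Marisol: Winona → Marisol. That is 1 step up, so Winona is 1 level below Marisol.

1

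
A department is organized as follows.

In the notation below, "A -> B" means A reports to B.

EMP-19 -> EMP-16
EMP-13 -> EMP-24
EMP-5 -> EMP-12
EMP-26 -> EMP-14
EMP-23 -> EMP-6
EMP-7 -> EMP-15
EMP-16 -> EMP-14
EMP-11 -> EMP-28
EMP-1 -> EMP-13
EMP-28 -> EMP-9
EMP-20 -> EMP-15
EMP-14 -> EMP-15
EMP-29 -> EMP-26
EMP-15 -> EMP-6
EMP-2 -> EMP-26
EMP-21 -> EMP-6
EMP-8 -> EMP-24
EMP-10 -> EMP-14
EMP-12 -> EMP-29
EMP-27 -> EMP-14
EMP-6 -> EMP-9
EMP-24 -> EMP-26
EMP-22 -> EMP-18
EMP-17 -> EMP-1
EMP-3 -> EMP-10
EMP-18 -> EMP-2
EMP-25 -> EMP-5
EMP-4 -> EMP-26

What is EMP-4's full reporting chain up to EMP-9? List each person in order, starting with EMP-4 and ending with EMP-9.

EMP-4 -> EMP-26 -> EMP-14 -> EMP-15 -> EMP-6 -> EMP-9

EMP-4 reports to EMP-26. EMP-26 reports to EMP-14. EMP-14 reports to EMP-15. EMP-15 reports to EMP-6. EMP-6 reports to EMP-9. EMP-9 is at the top.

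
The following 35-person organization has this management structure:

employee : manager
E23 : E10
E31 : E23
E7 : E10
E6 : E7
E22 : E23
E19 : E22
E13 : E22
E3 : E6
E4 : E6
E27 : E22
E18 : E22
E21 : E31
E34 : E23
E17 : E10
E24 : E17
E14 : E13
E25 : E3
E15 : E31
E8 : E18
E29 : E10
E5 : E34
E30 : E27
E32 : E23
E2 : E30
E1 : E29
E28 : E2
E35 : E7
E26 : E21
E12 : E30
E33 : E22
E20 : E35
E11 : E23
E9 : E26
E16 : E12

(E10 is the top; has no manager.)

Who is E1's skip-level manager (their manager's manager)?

E1 reports to E29, and E29 reports to E10. So E1's skip-level manager is E10.

E10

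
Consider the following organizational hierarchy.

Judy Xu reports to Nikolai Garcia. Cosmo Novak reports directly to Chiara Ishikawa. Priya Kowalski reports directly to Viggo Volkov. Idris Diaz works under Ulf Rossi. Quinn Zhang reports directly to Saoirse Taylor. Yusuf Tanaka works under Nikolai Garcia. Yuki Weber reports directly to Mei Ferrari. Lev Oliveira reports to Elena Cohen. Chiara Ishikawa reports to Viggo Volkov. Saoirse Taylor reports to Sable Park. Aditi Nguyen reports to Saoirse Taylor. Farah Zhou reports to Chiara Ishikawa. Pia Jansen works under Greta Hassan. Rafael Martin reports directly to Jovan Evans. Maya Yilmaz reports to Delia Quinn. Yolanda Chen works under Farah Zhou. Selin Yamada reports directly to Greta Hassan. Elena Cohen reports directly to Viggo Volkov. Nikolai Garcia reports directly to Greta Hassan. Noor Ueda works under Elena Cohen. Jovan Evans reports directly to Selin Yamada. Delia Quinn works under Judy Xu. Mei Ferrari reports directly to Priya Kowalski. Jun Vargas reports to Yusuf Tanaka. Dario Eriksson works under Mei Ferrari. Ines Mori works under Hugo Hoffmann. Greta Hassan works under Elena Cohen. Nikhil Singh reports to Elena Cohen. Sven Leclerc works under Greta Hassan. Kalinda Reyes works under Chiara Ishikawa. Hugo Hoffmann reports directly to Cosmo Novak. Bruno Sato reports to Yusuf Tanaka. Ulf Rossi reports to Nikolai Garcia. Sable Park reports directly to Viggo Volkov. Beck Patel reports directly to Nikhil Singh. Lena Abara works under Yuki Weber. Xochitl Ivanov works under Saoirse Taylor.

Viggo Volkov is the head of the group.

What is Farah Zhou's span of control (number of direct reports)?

Farah Zhou directly manages Yolanda Chen. That is 1 direct report.

1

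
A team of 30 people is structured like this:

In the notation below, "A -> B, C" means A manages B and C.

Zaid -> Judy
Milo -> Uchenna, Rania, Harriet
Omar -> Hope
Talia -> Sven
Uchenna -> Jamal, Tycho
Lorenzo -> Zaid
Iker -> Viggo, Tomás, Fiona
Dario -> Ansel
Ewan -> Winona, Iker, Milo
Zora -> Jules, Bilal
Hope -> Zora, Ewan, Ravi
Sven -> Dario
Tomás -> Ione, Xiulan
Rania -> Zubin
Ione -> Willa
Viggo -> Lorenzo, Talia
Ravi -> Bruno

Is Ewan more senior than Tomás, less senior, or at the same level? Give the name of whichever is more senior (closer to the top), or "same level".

Ewan is 2 levels below Omar; Tomás is 4. Ewan is higher.

Ewan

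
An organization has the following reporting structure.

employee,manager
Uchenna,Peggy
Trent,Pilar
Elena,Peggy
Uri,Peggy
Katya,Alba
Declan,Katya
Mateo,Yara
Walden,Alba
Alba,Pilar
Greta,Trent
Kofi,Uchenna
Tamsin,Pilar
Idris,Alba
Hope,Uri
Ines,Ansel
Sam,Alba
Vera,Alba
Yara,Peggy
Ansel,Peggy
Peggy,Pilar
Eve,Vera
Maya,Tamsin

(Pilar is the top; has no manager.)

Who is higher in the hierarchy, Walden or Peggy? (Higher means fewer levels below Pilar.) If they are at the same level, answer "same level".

Walden is 2 levels below Pilar; Peggy is 1. Peggy is higher.

Peggy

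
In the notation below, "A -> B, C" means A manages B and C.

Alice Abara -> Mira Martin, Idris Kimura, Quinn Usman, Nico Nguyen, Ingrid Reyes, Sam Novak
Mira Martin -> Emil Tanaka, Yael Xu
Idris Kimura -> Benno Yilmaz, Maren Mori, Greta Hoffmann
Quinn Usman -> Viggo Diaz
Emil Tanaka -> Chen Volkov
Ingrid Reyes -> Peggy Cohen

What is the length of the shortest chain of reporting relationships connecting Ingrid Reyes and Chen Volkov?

4

Ingrid Reyes is 1 level below Alice Abara, and Chen Volkov is 3 levels below Alice Abara (their lowest common manager). The shortest path runs up from Ingrid Reyes to Alice Abara and back down to Chen Volkov: 1 + 3 = 4 links.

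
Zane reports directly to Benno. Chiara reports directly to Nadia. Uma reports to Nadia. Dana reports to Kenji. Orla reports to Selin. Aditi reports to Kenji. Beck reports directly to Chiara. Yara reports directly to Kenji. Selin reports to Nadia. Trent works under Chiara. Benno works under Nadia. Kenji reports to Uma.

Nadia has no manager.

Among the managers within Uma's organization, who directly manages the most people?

Direct-report counts within Uma's organization: Uma has 1; Kenji has 3. The largest is 3, held by Kenji.

Kenji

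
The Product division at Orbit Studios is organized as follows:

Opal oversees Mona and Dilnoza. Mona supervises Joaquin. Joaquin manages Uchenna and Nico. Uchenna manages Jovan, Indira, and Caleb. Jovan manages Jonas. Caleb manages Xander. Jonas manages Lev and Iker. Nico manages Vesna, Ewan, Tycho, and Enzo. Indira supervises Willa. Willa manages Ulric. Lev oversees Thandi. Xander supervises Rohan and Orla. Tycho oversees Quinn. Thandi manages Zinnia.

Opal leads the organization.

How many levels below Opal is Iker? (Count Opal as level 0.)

Chain from Iker up to Opal: Iker → Jonas → Jovan → Uchenna → Joaquin → Mona → Opal. That is 6 steps up, so Iker is 6 levels below Opal.

6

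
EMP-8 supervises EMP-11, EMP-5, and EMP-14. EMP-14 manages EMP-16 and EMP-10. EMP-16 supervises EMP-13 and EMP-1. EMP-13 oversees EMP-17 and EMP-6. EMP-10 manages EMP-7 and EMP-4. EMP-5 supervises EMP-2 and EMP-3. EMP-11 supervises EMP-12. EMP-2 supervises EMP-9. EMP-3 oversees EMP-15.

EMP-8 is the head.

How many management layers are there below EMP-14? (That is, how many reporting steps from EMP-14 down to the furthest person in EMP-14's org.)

3

The longest chain under EMP-14 runs EMP-14 → EMP-16 → EMP-13 → EMP-17, which is 3 levels below EMP-14.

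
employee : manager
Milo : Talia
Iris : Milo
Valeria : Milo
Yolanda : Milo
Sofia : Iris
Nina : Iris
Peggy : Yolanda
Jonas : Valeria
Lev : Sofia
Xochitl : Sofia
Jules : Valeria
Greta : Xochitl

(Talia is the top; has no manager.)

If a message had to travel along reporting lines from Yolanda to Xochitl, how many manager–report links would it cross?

4

Yolanda is 1 level below Milo, and Xochitl is 3 levels below Milo (their lowest common manager). The shortest path runs up from Yolanda to Milo and back down to Xochitl: 1 + 3 = 4 links.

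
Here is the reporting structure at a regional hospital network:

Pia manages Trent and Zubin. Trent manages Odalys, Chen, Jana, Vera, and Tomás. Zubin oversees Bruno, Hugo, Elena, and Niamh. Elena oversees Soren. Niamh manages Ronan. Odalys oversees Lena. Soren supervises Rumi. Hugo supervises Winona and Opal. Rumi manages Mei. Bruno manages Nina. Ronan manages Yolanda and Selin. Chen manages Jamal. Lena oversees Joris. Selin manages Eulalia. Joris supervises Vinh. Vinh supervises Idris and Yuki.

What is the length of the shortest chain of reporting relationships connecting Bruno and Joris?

Bruno is 2 levels below Pia, and Joris is 4 levels below Pia (their lowest common manager). The shortest path runs up from Bruno to Pia and back down to Joris: 2 + 4 = 6 links.

6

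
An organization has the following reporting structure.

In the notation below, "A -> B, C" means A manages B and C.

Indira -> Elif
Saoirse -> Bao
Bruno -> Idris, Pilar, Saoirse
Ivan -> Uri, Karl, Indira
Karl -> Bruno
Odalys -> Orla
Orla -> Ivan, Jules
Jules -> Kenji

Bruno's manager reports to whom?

Ivan

Bruno reports to Karl, and Karl reports to Ivan. So Bruno's skip-level manager is Ivan.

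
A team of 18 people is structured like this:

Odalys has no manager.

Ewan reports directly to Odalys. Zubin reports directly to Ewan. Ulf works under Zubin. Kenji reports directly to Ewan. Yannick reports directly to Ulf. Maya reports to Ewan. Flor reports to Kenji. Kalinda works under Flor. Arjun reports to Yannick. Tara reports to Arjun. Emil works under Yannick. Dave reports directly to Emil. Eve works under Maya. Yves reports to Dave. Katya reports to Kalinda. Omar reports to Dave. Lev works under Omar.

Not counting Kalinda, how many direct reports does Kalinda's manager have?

0

Kalinda reports to Flor, and Flor has no other direct reports. Kalinda has 0 peers.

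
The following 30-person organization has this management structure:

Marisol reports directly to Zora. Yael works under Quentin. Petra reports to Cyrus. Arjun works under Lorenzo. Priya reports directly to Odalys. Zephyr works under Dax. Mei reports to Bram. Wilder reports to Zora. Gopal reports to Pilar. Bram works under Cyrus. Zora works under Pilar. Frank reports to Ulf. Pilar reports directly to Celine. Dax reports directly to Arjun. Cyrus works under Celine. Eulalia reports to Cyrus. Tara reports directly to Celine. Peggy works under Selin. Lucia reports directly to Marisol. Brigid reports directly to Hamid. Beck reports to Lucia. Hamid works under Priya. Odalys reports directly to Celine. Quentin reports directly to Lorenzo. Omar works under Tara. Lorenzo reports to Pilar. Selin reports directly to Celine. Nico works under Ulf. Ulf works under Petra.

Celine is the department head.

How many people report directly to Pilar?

3

Pilar directly manages Zora, Lorenzo, Gopal. That is 3 direct reports.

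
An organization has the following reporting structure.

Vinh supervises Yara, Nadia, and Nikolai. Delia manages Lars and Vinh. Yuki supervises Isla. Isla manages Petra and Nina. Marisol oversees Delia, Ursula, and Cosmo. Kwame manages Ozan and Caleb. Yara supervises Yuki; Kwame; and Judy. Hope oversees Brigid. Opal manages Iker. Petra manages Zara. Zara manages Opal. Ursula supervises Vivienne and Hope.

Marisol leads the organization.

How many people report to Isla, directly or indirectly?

Isla directly manages Petra, Nina. Under Petra: Zara, Opal, Iker (3). Nina has no reports. So Isla's organization is 2 direct reports plus everyone under them: 4 + 1 = 5.

5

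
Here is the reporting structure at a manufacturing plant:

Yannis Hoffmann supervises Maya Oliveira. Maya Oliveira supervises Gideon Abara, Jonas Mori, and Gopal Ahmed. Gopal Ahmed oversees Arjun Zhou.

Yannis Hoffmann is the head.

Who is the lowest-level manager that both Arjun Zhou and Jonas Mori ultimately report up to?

Maya Oliveira

Arjun Zhou's chain of managers is Gopal Ahmed, Maya Oliveira, Yannis Hoffmann. Jonas Mori's chain of managers is Maya Oliveira, Yannis Hoffmann. The first manager that appears in both chains is Maya Oliveira.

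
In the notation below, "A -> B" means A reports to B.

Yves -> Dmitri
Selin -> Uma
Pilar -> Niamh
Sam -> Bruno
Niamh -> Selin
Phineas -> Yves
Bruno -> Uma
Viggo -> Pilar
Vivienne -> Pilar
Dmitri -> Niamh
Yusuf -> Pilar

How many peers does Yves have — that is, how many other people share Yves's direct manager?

0

Yves reports to Dmitri, and Dmitri has no other direct reports. Yves has 0 peers.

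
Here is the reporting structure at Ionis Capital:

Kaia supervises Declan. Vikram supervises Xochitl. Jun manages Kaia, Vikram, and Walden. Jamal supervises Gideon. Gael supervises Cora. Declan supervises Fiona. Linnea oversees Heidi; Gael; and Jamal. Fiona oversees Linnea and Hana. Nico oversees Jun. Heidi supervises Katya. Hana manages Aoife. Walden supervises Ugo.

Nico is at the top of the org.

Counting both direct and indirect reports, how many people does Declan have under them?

Declan directly manages Fiona. Under Fiona: Hana, Aoife, Linnea, Jamal, Gideon, Gael, Cora, Heidi, Katya (9). That's 10 in total.

10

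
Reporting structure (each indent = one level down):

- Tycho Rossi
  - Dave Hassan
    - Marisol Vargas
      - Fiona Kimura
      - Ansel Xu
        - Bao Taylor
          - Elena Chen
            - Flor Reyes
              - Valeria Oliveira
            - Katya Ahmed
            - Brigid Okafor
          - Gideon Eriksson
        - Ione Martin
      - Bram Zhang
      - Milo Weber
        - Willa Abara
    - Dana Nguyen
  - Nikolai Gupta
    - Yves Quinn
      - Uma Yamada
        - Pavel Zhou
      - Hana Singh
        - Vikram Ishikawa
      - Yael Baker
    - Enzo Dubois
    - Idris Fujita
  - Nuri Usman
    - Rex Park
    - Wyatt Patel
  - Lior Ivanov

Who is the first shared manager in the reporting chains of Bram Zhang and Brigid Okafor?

Bram Zhang's chain of managers is Marisol Vargas, Dave Hassan, Tycho Rossi. Brigid Okafor's chain of managers is Elena Chen, Bao Taylor, Ansel Xu, Marisol Vargas, Dave Hassan, Tycho Rossi. The first manager that appears in both chains is Marisol Vargas.

Marisol Vargas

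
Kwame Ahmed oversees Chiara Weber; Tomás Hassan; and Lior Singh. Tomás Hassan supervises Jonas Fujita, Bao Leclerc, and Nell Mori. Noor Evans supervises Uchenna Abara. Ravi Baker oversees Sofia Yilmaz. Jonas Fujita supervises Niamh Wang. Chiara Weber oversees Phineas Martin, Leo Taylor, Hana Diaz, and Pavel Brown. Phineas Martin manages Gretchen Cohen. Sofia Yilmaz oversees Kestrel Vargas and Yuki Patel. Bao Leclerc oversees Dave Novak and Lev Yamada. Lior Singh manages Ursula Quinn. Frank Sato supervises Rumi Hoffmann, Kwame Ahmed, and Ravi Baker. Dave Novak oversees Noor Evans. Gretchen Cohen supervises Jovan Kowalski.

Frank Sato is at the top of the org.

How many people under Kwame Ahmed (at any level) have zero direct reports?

The people in Kwame Ahmed's organization with no one reporting to them are Ursula Quinn, Niamh Wang, Lev Yamada, Uchenna Abara, Nell Mori, Jovan Kowalski, Pavel Brown, Leo Taylor, Hana Diaz. That is 9.

9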